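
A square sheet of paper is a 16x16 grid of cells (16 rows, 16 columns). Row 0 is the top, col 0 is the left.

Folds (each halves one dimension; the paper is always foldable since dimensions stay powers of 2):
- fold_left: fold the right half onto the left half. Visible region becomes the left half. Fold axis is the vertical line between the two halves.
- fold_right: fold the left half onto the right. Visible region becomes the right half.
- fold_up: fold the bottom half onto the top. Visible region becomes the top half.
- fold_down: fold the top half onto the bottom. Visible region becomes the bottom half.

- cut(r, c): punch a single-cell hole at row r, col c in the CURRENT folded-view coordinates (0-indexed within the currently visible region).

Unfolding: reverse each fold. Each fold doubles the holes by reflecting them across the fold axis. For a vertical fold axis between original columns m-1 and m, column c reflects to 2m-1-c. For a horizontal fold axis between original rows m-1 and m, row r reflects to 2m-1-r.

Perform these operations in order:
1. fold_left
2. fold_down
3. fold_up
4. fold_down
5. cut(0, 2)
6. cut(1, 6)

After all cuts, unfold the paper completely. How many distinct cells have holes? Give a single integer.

Answer: 32

Derivation:
Op 1 fold_left: fold axis v@8; visible region now rows[0,16) x cols[0,8) = 16x8
Op 2 fold_down: fold axis h@8; visible region now rows[8,16) x cols[0,8) = 8x8
Op 3 fold_up: fold axis h@12; visible region now rows[8,12) x cols[0,8) = 4x8
Op 4 fold_down: fold axis h@10; visible region now rows[10,12) x cols[0,8) = 2x8
Op 5 cut(0, 2): punch at orig (10,2); cuts so far [(10, 2)]; region rows[10,12) x cols[0,8) = 2x8
Op 6 cut(1, 6): punch at orig (11,6); cuts so far [(10, 2), (11, 6)]; region rows[10,12) x cols[0,8) = 2x8
Unfold 1 (reflect across h@10): 4 holes -> [(8, 6), (9, 2), (10, 2), (11, 6)]
Unfold 2 (reflect across h@12): 8 holes -> [(8, 6), (9, 2), (10, 2), (11, 6), (12, 6), (13, 2), (14, 2), (15, 6)]
Unfold 3 (reflect across h@8): 16 holes -> [(0, 6), (1, 2), (2, 2), (3, 6), (4, 6), (5, 2), (6, 2), (7, 6), (8, 6), (9, 2), (10, 2), (11, 6), (12, 6), (13, 2), (14, 2), (15, 6)]
Unfold 4 (reflect across v@8): 32 holes -> [(0, 6), (0, 9), (1, 2), (1, 13), (2, 2), (2, 13), (3, 6), (3, 9), (4, 6), (4, 9), (5, 2), (5, 13), (6, 2), (6, 13), (7, 6), (7, 9), (8, 6), (8, 9), (9, 2), (9, 13), (10, 2), (10, 13), (11, 6), (11, 9), (12, 6), (12, 9), (13, 2), (13, 13), (14, 2), (14, 13), (15, 6), (15, 9)]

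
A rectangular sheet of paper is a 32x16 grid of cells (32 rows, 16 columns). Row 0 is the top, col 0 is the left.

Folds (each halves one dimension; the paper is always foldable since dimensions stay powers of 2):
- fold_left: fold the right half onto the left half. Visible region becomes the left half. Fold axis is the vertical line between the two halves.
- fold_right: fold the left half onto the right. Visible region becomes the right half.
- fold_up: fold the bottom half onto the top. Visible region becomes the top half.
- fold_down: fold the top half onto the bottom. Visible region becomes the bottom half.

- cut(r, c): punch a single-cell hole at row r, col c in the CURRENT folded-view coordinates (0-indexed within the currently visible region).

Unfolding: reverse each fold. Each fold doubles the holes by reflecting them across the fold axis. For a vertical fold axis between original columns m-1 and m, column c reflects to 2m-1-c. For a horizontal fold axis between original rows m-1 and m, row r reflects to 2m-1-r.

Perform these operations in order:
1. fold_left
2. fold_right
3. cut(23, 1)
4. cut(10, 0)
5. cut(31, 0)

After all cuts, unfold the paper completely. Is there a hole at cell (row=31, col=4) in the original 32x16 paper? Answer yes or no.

Answer: yes

Derivation:
Op 1 fold_left: fold axis v@8; visible region now rows[0,32) x cols[0,8) = 32x8
Op 2 fold_right: fold axis v@4; visible region now rows[0,32) x cols[4,8) = 32x4
Op 3 cut(23, 1): punch at orig (23,5); cuts so far [(23, 5)]; region rows[0,32) x cols[4,8) = 32x4
Op 4 cut(10, 0): punch at orig (10,4); cuts so far [(10, 4), (23, 5)]; region rows[0,32) x cols[4,8) = 32x4
Op 5 cut(31, 0): punch at orig (31,4); cuts so far [(10, 4), (23, 5), (31, 4)]; region rows[0,32) x cols[4,8) = 32x4
Unfold 1 (reflect across v@4): 6 holes -> [(10, 3), (10, 4), (23, 2), (23, 5), (31, 3), (31, 4)]
Unfold 2 (reflect across v@8): 12 holes -> [(10, 3), (10, 4), (10, 11), (10, 12), (23, 2), (23, 5), (23, 10), (23, 13), (31, 3), (31, 4), (31, 11), (31, 12)]
Holes: [(10, 3), (10, 4), (10, 11), (10, 12), (23, 2), (23, 5), (23, 10), (23, 13), (31, 3), (31, 4), (31, 11), (31, 12)]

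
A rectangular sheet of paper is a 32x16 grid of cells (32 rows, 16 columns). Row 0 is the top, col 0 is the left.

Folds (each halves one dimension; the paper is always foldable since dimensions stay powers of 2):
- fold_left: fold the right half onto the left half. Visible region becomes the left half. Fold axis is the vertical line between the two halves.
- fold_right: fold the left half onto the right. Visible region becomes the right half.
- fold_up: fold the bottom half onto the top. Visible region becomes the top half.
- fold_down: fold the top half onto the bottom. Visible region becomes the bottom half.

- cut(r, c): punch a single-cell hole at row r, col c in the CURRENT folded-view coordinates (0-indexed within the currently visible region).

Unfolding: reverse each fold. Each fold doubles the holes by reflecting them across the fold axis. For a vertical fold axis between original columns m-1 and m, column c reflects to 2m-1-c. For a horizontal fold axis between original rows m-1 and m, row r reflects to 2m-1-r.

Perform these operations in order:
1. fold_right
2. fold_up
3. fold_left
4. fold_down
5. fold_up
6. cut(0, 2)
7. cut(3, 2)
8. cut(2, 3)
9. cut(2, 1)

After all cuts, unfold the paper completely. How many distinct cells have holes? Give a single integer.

Answer: 128

Derivation:
Op 1 fold_right: fold axis v@8; visible region now rows[0,32) x cols[8,16) = 32x8
Op 2 fold_up: fold axis h@16; visible region now rows[0,16) x cols[8,16) = 16x8
Op 3 fold_left: fold axis v@12; visible region now rows[0,16) x cols[8,12) = 16x4
Op 4 fold_down: fold axis h@8; visible region now rows[8,16) x cols[8,12) = 8x4
Op 5 fold_up: fold axis h@12; visible region now rows[8,12) x cols[8,12) = 4x4
Op 6 cut(0, 2): punch at orig (8,10); cuts so far [(8, 10)]; region rows[8,12) x cols[8,12) = 4x4
Op 7 cut(3, 2): punch at orig (11,10); cuts so far [(8, 10), (11, 10)]; region rows[8,12) x cols[8,12) = 4x4
Op 8 cut(2, 3): punch at orig (10,11); cuts so far [(8, 10), (10, 11), (11, 10)]; region rows[8,12) x cols[8,12) = 4x4
Op 9 cut(2, 1): punch at orig (10,9); cuts so far [(8, 10), (10, 9), (10, 11), (11, 10)]; region rows[8,12) x cols[8,12) = 4x4
Unfold 1 (reflect across h@12): 8 holes -> [(8, 10), (10, 9), (10, 11), (11, 10), (12, 10), (13, 9), (13, 11), (15, 10)]
Unfold 2 (reflect across h@8): 16 holes -> [(0, 10), (2, 9), (2, 11), (3, 10), (4, 10), (5, 9), (5, 11), (7, 10), (8, 10), (10, 9), (10, 11), (11, 10), (12, 10), (13, 9), (13, 11), (15, 10)]
Unfold 3 (reflect across v@12): 32 holes -> [(0, 10), (0, 13), (2, 9), (2, 11), (2, 12), (2, 14), (3, 10), (3, 13), (4, 10), (4, 13), (5, 9), (5, 11), (5, 12), (5, 14), (7, 10), (7, 13), (8, 10), (8, 13), (10, 9), (10, 11), (10, 12), (10, 14), (11, 10), (11, 13), (12, 10), (12, 13), (13, 9), (13, 11), (13, 12), (13, 14), (15, 10), (15, 13)]
Unfold 4 (reflect across h@16): 64 holes -> [(0, 10), (0, 13), (2, 9), (2, 11), (2, 12), (2, 14), (3, 10), (3, 13), (4, 10), (4, 13), (5, 9), (5, 11), (5, 12), (5, 14), (7, 10), (7, 13), (8, 10), (8, 13), (10, 9), (10, 11), (10, 12), (10, 14), (11, 10), (11, 13), (12, 10), (12, 13), (13, 9), (13, 11), (13, 12), (13, 14), (15, 10), (15, 13), (16, 10), (16, 13), (18, 9), (18, 11), (18, 12), (18, 14), (19, 10), (19, 13), (20, 10), (20, 13), (21, 9), (21, 11), (21, 12), (21, 14), (23, 10), (23, 13), (24, 10), (24, 13), (26, 9), (26, 11), (26, 12), (26, 14), (27, 10), (27, 13), (28, 10), (28, 13), (29, 9), (29, 11), (29, 12), (29, 14), (31, 10), (31, 13)]
Unfold 5 (reflect across v@8): 128 holes -> [(0, 2), (0, 5), (0, 10), (0, 13), (2, 1), (2, 3), (2, 4), (2, 6), (2, 9), (2, 11), (2, 12), (2, 14), (3, 2), (3, 5), (3, 10), (3, 13), (4, 2), (4, 5), (4, 10), (4, 13), (5, 1), (5, 3), (5, 4), (5, 6), (5, 9), (5, 11), (5, 12), (5, 14), (7, 2), (7, 5), (7, 10), (7, 13), (8, 2), (8, 5), (8, 10), (8, 13), (10, 1), (10, 3), (10, 4), (10, 6), (10, 9), (10, 11), (10, 12), (10, 14), (11, 2), (11, 5), (11, 10), (11, 13), (12, 2), (12, 5), (12, 10), (12, 13), (13, 1), (13, 3), (13, 4), (13, 6), (13, 9), (13, 11), (13, 12), (13, 14), (15, 2), (15, 5), (15, 10), (15, 13), (16, 2), (16, 5), (16, 10), (16, 13), (18, 1), (18, 3), (18, 4), (18, 6), (18, 9), (18, 11), (18, 12), (18, 14), (19, 2), (19, 5), (19, 10), (19, 13), (20, 2), (20, 5), (20, 10), (20, 13), (21, 1), (21, 3), (21, 4), (21, 6), (21, 9), (21, 11), (21, 12), (21, 14), (23, 2), (23, 5), (23, 10), (23, 13), (24, 2), (24, 5), (24, 10), (24, 13), (26, 1), (26, 3), (26, 4), (26, 6), (26, 9), (26, 11), (26, 12), (26, 14), (27, 2), (27, 5), (27, 10), (27, 13), (28, 2), (28, 5), (28, 10), (28, 13), (29, 1), (29, 3), (29, 4), (29, 6), (29, 9), (29, 11), (29, 12), (29, 14), (31, 2), (31, 5), (31, 10), (31, 13)]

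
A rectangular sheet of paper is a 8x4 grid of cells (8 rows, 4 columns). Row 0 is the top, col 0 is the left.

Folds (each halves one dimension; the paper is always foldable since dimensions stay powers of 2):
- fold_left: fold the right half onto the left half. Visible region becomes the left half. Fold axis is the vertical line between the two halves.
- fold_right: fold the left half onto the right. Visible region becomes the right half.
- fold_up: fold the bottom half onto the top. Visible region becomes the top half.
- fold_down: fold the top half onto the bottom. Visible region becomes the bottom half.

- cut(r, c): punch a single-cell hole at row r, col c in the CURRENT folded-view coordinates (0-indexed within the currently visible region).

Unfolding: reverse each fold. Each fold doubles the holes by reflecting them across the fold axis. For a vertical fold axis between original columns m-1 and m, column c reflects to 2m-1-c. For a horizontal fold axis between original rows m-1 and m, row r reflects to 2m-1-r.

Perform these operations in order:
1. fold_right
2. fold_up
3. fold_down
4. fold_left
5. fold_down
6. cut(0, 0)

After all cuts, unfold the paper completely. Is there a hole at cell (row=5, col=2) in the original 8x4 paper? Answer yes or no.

Op 1 fold_right: fold axis v@2; visible region now rows[0,8) x cols[2,4) = 8x2
Op 2 fold_up: fold axis h@4; visible region now rows[0,4) x cols[2,4) = 4x2
Op 3 fold_down: fold axis h@2; visible region now rows[2,4) x cols[2,4) = 2x2
Op 4 fold_left: fold axis v@3; visible region now rows[2,4) x cols[2,3) = 2x1
Op 5 fold_down: fold axis h@3; visible region now rows[3,4) x cols[2,3) = 1x1
Op 6 cut(0, 0): punch at orig (3,2); cuts so far [(3, 2)]; region rows[3,4) x cols[2,3) = 1x1
Unfold 1 (reflect across h@3): 2 holes -> [(2, 2), (3, 2)]
Unfold 2 (reflect across v@3): 4 holes -> [(2, 2), (2, 3), (3, 2), (3, 3)]
Unfold 3 (reflect across h@2): 8 holes -> [(0, 2), (0, 3), (1, 2), (1, 3), (2, 2), (2, 3), (3, 2), (3, 3)]
Unfold 4 (reflect across h@4): 16 holes -> [(0, 2), (0, 3), (1, 2), (1, 3), (2, 2), (2, 3), (3, 2), (3, 3), (4, 2), (4, 3), (5, 2), (5, 3), (6, 2), (6, 3), (7, 2), (7, 3)]
Unfold 5 (reflect across v@2): 32 holes -> [(0, 0), (0, 1), (0, 2), (0, 3), (1, 0), (1, 1), (1, 2), (1, 3), (2, 0), (2, 1), (2, 2), (2, 3), (3, 0), (3, 1), (3, 2), (3, 3), (4, 0), (4, 1), (4, 2), (4, 3), (5, 0), (5, 1), (5, 2), (5, 3), (6, 0), (6, 1), (6, 2), (6, 3), (7, 0), (7, 1), (7, 2), (7, 3)]
Holes: [(0, 0), (0, 1), (0, 2), (0, 3), (1, 0), (1, 1), (1, 2), (1, 3), (2, 0), (2, 1), (2, 2), (2, 3), (3, 0), (3, 1), (3, 2), (3, 3), (4, 0), (4, 1), (4, 2), (4, 3), (5, 0), (5, 1), (5, 2), (5, 3), (6, 0), (6, 1), (6, 2), (6, 3), (7, 0), (7, 1), (7, 2), (7, 3)]

Answer: yes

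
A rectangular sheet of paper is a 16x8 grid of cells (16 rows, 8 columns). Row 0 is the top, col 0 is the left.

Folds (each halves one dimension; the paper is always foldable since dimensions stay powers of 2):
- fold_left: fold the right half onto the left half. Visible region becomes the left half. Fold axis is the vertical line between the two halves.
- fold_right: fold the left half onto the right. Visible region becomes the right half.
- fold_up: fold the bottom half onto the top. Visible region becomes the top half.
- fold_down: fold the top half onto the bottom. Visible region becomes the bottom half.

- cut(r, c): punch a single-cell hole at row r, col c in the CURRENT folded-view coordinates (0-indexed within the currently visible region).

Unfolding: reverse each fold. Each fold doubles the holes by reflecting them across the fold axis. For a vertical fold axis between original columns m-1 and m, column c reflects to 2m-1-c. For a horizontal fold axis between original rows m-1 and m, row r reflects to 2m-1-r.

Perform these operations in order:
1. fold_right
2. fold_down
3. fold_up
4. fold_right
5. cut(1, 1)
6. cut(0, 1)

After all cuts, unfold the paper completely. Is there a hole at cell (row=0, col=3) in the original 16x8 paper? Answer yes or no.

Answer: yes

Derivation:
Op 1 fold_right: fold axis v@4; visible region now rows[0,16) x cols[4,8) = 16x4
Op 2 fold_down: fold axis h@8; visible region now rows[8,16) x cols[4,8) = 8x4
Op 3 fold_up: fold axis h@12; visible region now rows[8,12) x cols[4,8) = 4x4
Op 4 fold_right: fold axis v@6; visible region now rows[8,12) x cols[6,8) = 4x2
Op 5 cut(1, 1): punch at orig (9,7); cuts so far [(9, 7)]; region rows[8,12) x cols[6,8) = 4x2
Op 6 cut(0, 1): punch at orig (8,7); cuts so far [(8, 7), (9, 7)]; region rows[8,12) x cols[6,8) = 4x2
Unfold 1 (reflect across v@6): 4 holes -> [(8, 4), (8, 7), (9, 4), (9, 7)]
Unfold 2 (reflect across h@12): 8 holes -> [(8, 4), (8, 7), (9, 4), (9, 7), (14, 4), (14, 7), (15, 4), (15, 7)]
Unfold 3 (reflect across h@8): 16 holes -> [(0, 4), (0, 7), (1, 4), (1, 7), (6, 4), (6, 7), (7, 4), (7, 7), (8, 4), (8, 7), (9, 4), (9, 7), (14, 4), (14, 7), (15, 4), (15, 7)]
Unfold 4 (reflect across v@4): 32 holes -> [(0, 0), (0, 3), (0, 4), (0, 7), (1, 0), (1, 3), (1, 4), (1, 7), (6, 0), (6, 3), (6, 4), (6, 7), (7, 0), (7, 3), (7, 4), (7, 7), (8, 0), (8, 3), (8, 4), (8, 7), (9, 0), (9, 3), (9, 4), (9, 7), (14, 0), (14, 3), (14, 4), (14, 7), (15, 0), (15, 3), (15, 4), (15, 7)]
Holes: [(0, 0), (0, 3), (0, 4), (0, 7), (1, 0), (1, 3), (1, 4), (1, 7), (6, 0), (6, 3), (6, 4), (6, 7), (7, 0), (7, 3), (7, 4), (7, 7), (8, 0), (8, 3), (8, 4), (8, 7), (9, 0), (9, 3), (9, 4), (9, 7), (14, 0), (14, 3), (14, 4), (14, 7), (15, 0), (15, 3), (15, 4), (15, 7)]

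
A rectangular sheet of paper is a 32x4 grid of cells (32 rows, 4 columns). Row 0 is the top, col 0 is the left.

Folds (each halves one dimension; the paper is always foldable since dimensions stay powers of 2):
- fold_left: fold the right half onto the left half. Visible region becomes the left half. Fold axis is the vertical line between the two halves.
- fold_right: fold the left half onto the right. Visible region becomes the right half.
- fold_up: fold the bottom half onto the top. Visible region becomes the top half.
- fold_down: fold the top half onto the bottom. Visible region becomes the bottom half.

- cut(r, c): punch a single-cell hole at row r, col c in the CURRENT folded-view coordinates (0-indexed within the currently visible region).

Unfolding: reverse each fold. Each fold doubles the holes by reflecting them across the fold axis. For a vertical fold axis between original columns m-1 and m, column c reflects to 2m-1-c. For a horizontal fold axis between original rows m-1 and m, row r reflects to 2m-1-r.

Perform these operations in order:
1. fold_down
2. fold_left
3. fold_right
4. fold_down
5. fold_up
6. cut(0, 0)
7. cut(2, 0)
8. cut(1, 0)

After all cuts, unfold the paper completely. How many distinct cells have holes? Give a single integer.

Answer: 96

Derivation:
Op 1 fold_down: fold axis h@16; visible region now rows[16,32) x cols[0,4) = 16x4
Op 2 fold_left: fold axis v@2; visible region now rows[16,32) x cols[0,2) = 16x2
Op 3 fold_right: fold axis v@1; visible region now rows[16,32) x cols[1,2) = 16x1
Op 4 fold_down: fold axis h@24; visible region now rows[24,32) x cols[1,2) = 8x1
Op 5 fold_up: fold axis h@28; visible region now rows[24,28) x cols[1,2) = 4x1
Op 6 cut(0, 0): punch at orig (24,1); cuts so far [(24, 1)]; region rows[24,28) x cols[1,2) = 4x1
Op 7 cut(2, 0): punch at orig (26,1); cuts so far [(24, 1), (26, 1)]; region rows[24,28) x cols[1,2) = 4x1
Op 8 cut(1, 0): punch at orig (25,1); cuts so far [(24, 1), (25, 1), (26, 1)]; region rows[24,28) x cols[1,2) = 4x1
Unfold 1 (reflect across h@28): 6 holes -> [(24, 1), (25, 1), (26, 1), (29, 1), (30, 1), (31, 1)]
Unfold 2 (reflect across h@24): 12 holes -> [(16, 1), (17, 1), (18, 1), (21, 1), (22, 1), (23, 1), (24, 1), (25, 1), (26, 1), (29, 1), (30, 1), (31, 1)]
Unfold 3 (reflect across v@1): 24 holes -> [(16, 0), (16, 1), (17, 0), (17, 1), (18, 0), (18, 1), (21, 0), (21, 1), (22, 0), (22, 1), (23, 0), (23, 1), (24, 0), (24, 1), (25, 0), (25, 1), (26, 0), (26, 1), (29, 0), (29, 1), (30, 0), (30, 1), (31, 0), (31, 1)]
Unfold 4 (reflect across v@2): 48 holes -> [(16, 0), (16, 1), (16, 2), (16, 3), (17, 0), (17, 1), (17, 2), (17, 3), (18, 0), (18, 1), (18, 2), (18, 3), (21, 0), (21, 1), (21, 2), (21, 3), (22, 0), (22, 1), (22, 2), (22, 3), (23, 0), (23, 1), (23, 2), (23, 3), (24, 0), (24, 1), (24, 2), (24, 3), (25, 0), (25, 1), (25, 2), (25, 3), (26, 0), (26, 1), (26, 2), (26, 3), (29, 0), (29, 1), (29, 2), (29, 3), (30, 0), (30, 1), (30, 2), (30, 3), (31, 0), (31, 1), (31, 2), (31, 3)]
Unfold 5 (reflect across h@16): 96 holes -> [(0, 0), (0, 1), (0, 2), (0, 3), (1, 0), (1, 1), (1, 2), (1, 3), (2, 0), (2, 1), (2, 2), (2, 3), (5, 0), (5, 1), (5, 2), (5, 3), (6, 0), (6, 1), (6, 2), (6, 3), (7, 0), (7, 1), (7, 2), (7, 3), (8, 0), (8, 1), (8, 2), (8, 3), (9, 0), (9, 1), (9, 2), (9, 3), (10, 0), (10, 1), (10, 2), (10, 3), (13, 0), (13, 1), (13, 2), (13, 3), (14, 0), (14, 1), (14, 2), (14, 3), (15, 0), (15, 1), (15, 2), (15, 3), (16, 0), (16, 1), (16, 2), (16, 3), (17, 0), (17, 1), (17, 2), (17, 3), (18, 0), (18, 1), (18, 2), (18, 3), (21, 0), (21, 1), (21, 2), (21, 3), (22, 0), (22, 1), (22, 2), (22, 3), (23, 0), (23, 1), (23, 2), (23, 3), (24, 0), (24, 1), (24, 2), (24, 3), (25, 0), (25, 1), (25, 2), (25, 3), (26, 0), (26, 1), (26, 2), (26, 3), (29, 0), (29, 1), (29, 2), (29, 3), (30, 0), (30, 1), (30, 2), (30, 3), (31, 0), (31, 1), (31, 2), (31, 3)]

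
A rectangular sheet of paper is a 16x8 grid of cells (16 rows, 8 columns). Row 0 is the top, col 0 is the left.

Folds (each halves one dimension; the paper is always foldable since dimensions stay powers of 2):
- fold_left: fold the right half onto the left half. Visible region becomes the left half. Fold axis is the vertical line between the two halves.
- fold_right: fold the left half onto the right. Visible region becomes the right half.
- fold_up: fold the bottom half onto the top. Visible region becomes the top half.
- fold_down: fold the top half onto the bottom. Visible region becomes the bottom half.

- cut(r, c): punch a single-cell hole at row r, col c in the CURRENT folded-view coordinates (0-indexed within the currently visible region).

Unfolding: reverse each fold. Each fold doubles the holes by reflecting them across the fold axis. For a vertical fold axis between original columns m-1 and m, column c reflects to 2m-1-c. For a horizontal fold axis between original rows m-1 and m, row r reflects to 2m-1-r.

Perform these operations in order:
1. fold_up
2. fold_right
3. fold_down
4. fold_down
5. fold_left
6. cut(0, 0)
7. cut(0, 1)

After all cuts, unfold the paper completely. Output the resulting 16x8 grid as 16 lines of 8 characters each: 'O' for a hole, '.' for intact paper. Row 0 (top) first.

Answer: ........
OOOOOOOO
OOOOOOOO
........
........
OOOOOOOO
OOOOOOOO
........
........
OOOOOOOO
OOOOOOOO
........
........
OOOOOOOO
OOOOOOOO
........

Derivation:
Op 1 fold_up: fold axis h@8; visible region now rows[0,8) x cols[0,8) = 8x8
Op 2 fold_right: fold axis v@4; visible region now rows[0,8) x cols[4,8) = 8x4
Op 3 fold_down: fold axis h@4; visible region now rows[4,8) x cols[4,8) = 4x4
Op 4 fold_down: fold axis h@6; visible region now rows[6,8) x cols[4,8) = 2x4
Op 5 fold_left: fold axis v@6; visible region now rows[6,8) x cols[4,6) = 2x2
Op 6 cut(0, 0): punch at orig (6,4); cuts so far [(6, 4)]; region rows[6,8) x cols[4,6) = 2x2
Op 7 cut(0, 1): punch at orig (6,5); cuts so far [(6, 4), (6, 5)]; region rows[6,8) x cols[4,6) = 2x2
Unfold 1 (reflect across v@6): 4 holes -> [(6, 4), (6, 5), (6, 6), (6, 7)]
Unfold 2 (reflect across h@6): 8 holes -> [(5, 4), (5, 5), (5, 6), (5, 7), (6, 4), (6, 5), (6, 6), (6, 7)]
Unfold 3 (reflect across h@4): 16 holes -> [(1, 4), (1, 5), (1, 6), (1, 7), (2, 4), (2, 5), (2, 6), (2, 7), (5, 4), (5, 5), (5, 6), (5, 7), (6, 4), (6, 5), (6, 6), (6, 7)]
Unfold 4 (reflect across v@4): 32 holes -> [(1, 0), (1, 1), (1, 2), (1, 3), (1, 4), (1, 5), (1, 6), (1, 7), (2, 0), (2, 1), (2, 2), (2, 3), (2, 4), (2, 5), (2, 6), (2, 7), (5, 0), (5, 1), (5, 2), (5, 3), (5, 4), (5, 5), (5, 6), (5, 7), (6, 0), (6, 1), (6, 2), (6, 3), (6, 4), (6, 5), (6, 6), (6, 7)]
Unfold 5 (reflect across h@8): 64 holes -> [(1, 0), (1, 1), (1, 2), (1, 3), (1, 4), (1, 5), (1, 6), (1, 7), (2, 0), (2, 1), (2, 2), (2, 3), (2, 4), (2, 5), (2, 6), (2, 7), (5, 0), (5, 1), (5, 2), (5, 3), (5, 4), (5, 5), (5, 6), (5, 7), (6, 0), (6, 1), (6, 2), (6, 3), (6, 4), (6, 5), (6, 6), (6, 7), (9, 0), (9, 1), (9, 2), (9, 3), (9, 4), (9, 5), (9, 6), (9, 7), (10, 0), (10, 1), (10, 2), (10, 3), (10, 4), (10, 5), (10, 6), (10, 7), (13, 0), (13, 1), (13, 2), (13, 3), (13, 4), (13, 5), (13, 6), (13, 7), (14, 0), (14, 1), (14, 2), (14, 3), (14, 4), (14, 5), (14, 6), (14, 7)]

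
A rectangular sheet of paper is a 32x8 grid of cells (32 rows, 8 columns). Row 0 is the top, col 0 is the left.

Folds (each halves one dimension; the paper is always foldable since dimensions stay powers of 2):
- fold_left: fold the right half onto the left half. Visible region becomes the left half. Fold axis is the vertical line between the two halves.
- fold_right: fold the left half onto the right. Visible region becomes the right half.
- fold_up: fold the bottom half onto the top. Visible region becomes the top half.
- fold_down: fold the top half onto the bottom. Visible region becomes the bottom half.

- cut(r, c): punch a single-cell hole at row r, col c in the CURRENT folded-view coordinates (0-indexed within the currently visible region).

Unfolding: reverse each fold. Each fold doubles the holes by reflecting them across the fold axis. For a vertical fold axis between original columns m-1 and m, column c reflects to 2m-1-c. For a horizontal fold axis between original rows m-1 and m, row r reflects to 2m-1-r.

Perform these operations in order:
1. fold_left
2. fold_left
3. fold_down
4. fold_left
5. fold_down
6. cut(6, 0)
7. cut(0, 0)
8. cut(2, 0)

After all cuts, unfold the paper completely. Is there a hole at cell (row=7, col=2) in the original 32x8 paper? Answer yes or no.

Op 1 fold_left: fold axis v@4; visible region now rows[0,32) x cols[0,4) = 32x4
Op 2 fold_left: fold axis v@2; visible region now rows[0,32) x cols[0,2) = 32x2
Op 3 fold_down: fold axis h@16; visible region now rows[16,32) x cols[0,2) = 16x2
Op 4 fold_left: fold axis v@1; visible region now rows[16,32) x cols[0,1) = 16x1
Op 5 fold_down: fold axis h@24; visible region now rows[24,32) x cols[0,1) = 8x1
Op 6 cut(6, 0): punch at orig (30,0); cuts so far [(30, 0)]; region rows[24,32) x cols[0,1) = 8x1
Op 7 cut(0, 0): punch at orig (24,0); cuts so far [(24, 0), (30, 0)]; region rows[24,32) x cols[0,1) = 8x1
Op 8 cut(2, 0): punch at orig (26,0); cuts so far [(24, 0), (26, 0), (30, 0)]; region rows[24,32) x cols[0,1) = 8x1
Unfold 1 (reflect across h@24): 6 holes -> [(17, 0), (21, 0), (23, 0), (24, 0), (26, 0), (30, 0)]
Unfold 2 (reflect across v@1): 12 holes -> [(17, 0), (17, 1), (21, 0), (21, 1), (23, 0), (23, 1), (24, 0), (24, 1), (26, 0), (26, 1), (30, 0), (30, 1)]
Unfold 3 (reflect across h@16): 24 holes -> [(1, 0), (1, 1), (5, 0), (5, 1), (7, 0), (7, 1), (8, 0), (8, 1), (10, 0), (10, 1), (14, 0), (14, 1), (17, 0), (17, 1), (21, 0), (21, 1), (23, 0), (23, 1), (24, 0), (24, 1), (26, 0), (26, 1), (30, 0), (30, 1)]
Unfold 4 (reflect across v@2): 48 holes -> [(1, 0), (1, 1), (1, 2), (1, 3), (5, 0), (5, 1), (5, 2), (5, 3), (7, 0), (7, 1), (7, 2), (7, 3), (8, 0), (8, 1), (8, 2), (8, 3), (10, 0), (10, 1), (10, 2), (10, 3), (14, 0), (14, 1), (14, 2), (14, 3), (17, 0), (17, 1), (17, 2), (17, 3), (21, 0), (21, 1), (21, 2), (21, 3), (23, 0), (23, 1), (23, 2), (23, 3), (24, 0), (24, 1), (24, 2), (24, 3), (26, 0), (26, 1), (26, 2), (26, 3), (30, 0), (30, 1), (30, 2), (30, 3)]
Unfold 5 (reflect across v@4): 96 holes -> [(1, 0), (1, 1), (1, 2), (1, 3), (1, 4), (1, 5), (1, 6), (1, 7), (5, 0), (5, 1), (5, 2), (5, 3), (5, 4), (5, 5), (5, 6), (5, 7), (7, 0), (7, 1), (7, 2), (7, 3), (7, 4), (7, 5), (7, 6), (7, 7), (8, 0), (8, 1), (8, 2), (8, 3), (8, 4), (8, 5), (8, 6), (8, 7), (10, 0), (10, 1), (10, 2), (10, 3), (10, 4), (10, 5), (10, 6), (10, 7), (14, 0), (14, 1), (14, 2), (14, 3), (14, 4), (14, 5), (14, 6), (14, 7), (17, 0), (17, 1), (17, 2), (17, 3), (17, 4), (17, 5), (17, 6), (17, 7), (21, 0), (21, 1), (21, 2), (21, 3), (21, 4), (21, 5), (21, 6), (21, 7), (23, 0), (23, 1), (23, 2), (23, 3), (23, 4), (23, 5), (23, 6), (23, 7), (24, 0), (24, 1), (24, 2), (24, 3), (24, 4), (24, 5), (24, 6), (24, 7), (26, 0), (26, 1), (26, 2), (26, 3), (26, 4), (26, 5), (26, 6), (26, 7), (30, 0), (30, 1), (30, 2), (30, 3), (30, 4), (30, 5), (30, 6), (30, 7)]
Holes: [(1, 0), (1, 1), (1, 2), (1, 3), (1, 4), (1, 5), (1, 6), (1, 7), (5, 0), (5, 1), (5, 2), (5, 3), (5, 4), (5, 5), (5, 6), (5, 7), (7, 0), (7, 1), (7, 2), (7, 3), (7, 4), (7, 5), (7, 6), (7, 7), (8, 0), (8, 1), (8, 2), (8, 3), (8, 4), (8, 5), (8, 6), (8, 7), (10, 0), (10, 1), (10, 2), (10, 3), (10, 4), (10, 5), (10, 6), (10, 7), (14, 0), (14, 1), (14, 2), (14, 3), (14, 4), (14, 5), (14, 6), (14, 7), (17, 0), (17, 1), (17, 2), (17, 3), (17, 4), (17, 5), (17, 6), (17, 7), (21, 0), (21, 1), (21, 2), (21, 3), (21, 4), (21, 5), (21, 6), (21, 7), (23, 0), (23, 1), (23, 2), (23, 3), (23, 4), (23, 5), (23, 6), (23, 7), (24, 0), (24, 1), (24, 2), (24, 3), (24, 4), (24, 5), (24, 6), (24, 7), (26, 0), (26, 1), (26, 2), (26, 3), (26, 4), (26, 5), (26, 6), (26, 7), (30, 0), (30, 1), (30, 2), (30, 3), (30, 4), (30, 5), (30, 6), (30, 7)]

Answer: yes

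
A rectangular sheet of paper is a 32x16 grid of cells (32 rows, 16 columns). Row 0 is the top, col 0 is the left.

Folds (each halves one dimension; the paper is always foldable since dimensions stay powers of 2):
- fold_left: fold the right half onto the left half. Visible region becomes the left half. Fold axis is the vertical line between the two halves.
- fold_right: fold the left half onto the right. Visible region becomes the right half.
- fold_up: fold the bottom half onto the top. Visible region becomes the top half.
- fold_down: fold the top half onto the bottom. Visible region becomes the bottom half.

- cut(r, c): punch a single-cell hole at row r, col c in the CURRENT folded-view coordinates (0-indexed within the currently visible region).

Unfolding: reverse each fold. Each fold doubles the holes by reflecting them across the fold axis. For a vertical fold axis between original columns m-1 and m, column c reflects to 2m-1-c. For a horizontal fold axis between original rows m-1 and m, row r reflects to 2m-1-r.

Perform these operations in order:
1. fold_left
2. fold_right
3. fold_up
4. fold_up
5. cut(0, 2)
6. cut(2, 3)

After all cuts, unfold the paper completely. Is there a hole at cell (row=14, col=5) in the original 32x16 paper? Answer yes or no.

Op 1 fold_left: fold axis v@8; visible region now rows[0,32) x cols[0,8) = 32x8
Op 2 fold_right: fold axis v@4; visible region now rows[0,32) x cols[4,8) = 32x4
Op 3 fold_up: fold axis h@16; visible region now rows[0,16) x cols[4,8) = 16x4
Op 4 fold_up: fold axis h@8; visible region now rows[0,8) x cols[4,8) = 8x4
Op 5 cut(0, 2): punch at orig (0,6); cuts so far [(0, 6)]; region rows[0,8) x cols[4,8) = 8x4
Op 6 cut(2, 3): punch at orig (2,7); cuts so far [(0, 6), (2, 7)]; region rows[0,8) x cols[4,8) = 8x4
Unfold 1 (reflect across h@8): 4 holes -> [(0, 6), (2, 7), (13, 7), (15, 6)]
Unfold 2 (reflect across h@16): 8 holes -> [(0, 6), (2, 7), (13, 7), (15, 6), (16, 6), (18, 7), (29, 7), (31, 6)]
Unfold 3 (reflect across v@4): 16 holes -> [(0, 1), (0, 6), (2, 0), (2, 7), (13, 0), (13, 7), (15, 1), (15, 6), (16, 1), (16, 6), (18, 0), (18, 7), (29, 0), (29, 7), (31, 1), (31, 6)]
Unfold 4 (reflect across v@8): 32 holes -> [(0, 1), (0, 6), (0, 9), (0, 14), (2, 0), (2, 7), (2, 8), (2, 15), (13, 0), (13, 7), (13, 8), (13, 15), (15, 1), (15, 6), (15, 9), (15, 14), (16, 1), (16, 6), (16, 9), (16, 14), (18, 0), (18, 7), (18, 8), (18, 15), (29, 0), (29, 7), (29, 8), (29, 15), (31, 1), (31, 6), (31, 9), (31, 14)]
Holes: [(0, 1), (0, 6), (0, 9), (0, 14), (2, 0), (2, 7), (2, 8), (2, 15), (13, 0), (13, 7), (13, 8), (13, 15), (15, 1), (15, 6), (15, 9), (15, 14), (16, 1), (16, 6), (16, 9), (16, 14), (18, 0), (18, 7), (18, 8), (18, 15), (29, 0), (29, 7), (29, 8), (29, 15), (31, 1), (31, 6), (31, 9), (31, 14)]

Answer: no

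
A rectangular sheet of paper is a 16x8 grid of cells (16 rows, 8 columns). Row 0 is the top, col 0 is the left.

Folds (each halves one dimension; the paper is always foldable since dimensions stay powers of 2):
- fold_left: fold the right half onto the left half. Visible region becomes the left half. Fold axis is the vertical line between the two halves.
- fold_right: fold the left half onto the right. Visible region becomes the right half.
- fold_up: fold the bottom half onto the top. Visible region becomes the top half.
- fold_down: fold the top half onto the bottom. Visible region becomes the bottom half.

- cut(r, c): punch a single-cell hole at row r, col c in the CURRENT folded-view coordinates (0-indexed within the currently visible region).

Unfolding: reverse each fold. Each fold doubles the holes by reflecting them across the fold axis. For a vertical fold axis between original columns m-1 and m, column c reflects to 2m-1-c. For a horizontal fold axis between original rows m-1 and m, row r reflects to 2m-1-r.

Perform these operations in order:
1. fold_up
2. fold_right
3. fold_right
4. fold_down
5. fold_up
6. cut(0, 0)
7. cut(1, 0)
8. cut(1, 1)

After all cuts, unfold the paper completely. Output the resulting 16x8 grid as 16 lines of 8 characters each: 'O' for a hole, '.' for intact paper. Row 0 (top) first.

Answer: .OO..OO.
OOOOOOOO
OOOOOOOO
.OO..OO.
.OO..OO.
OOOOOOOO
OOOOOOOO
.OO..OO.
.OO..OO.
OOOOOOOO
OOOOOOOO
.OO..OO.
.OO..OO.
OOOOOOOO
OOOOOOOO
.OO..OO.

Derivation:
Op 1 fold_up: fold axis h@8; visible region now rows[0,8) x cols[0,8) = 8x8
Op 2 fold_right: fold axis v@4; visible region now rows[0,8) x cols[4,8) = 8x4
Op 3 fold_right: fold axis v@6; visible region now rows[0,8) x cols[6,8) = 8x2
Op 4 fold_down: fold axis h@4; visible region now rows[4,8) x cols[6,8) = 4x2
Op 5 fold_up: fold axis h@6; visible region now rows[4,6) x cols[6,8) = 2x2
Op 6 cut(0, 0): punch at orig (4,6); cuts so far [(4, 6)]; region rows[4,6) x cols[6,8) = 2x2
Op 7 cut(1, 0): punch at orig (5,6); cuts so far [(4, 6), (5, 6)]; region rows[4,6) x cols[6,8) = 2x2
Op 8 cut(1, 1): punch at orig (5,7); cuts so far [(4, 6), (5, 6), (5, 7)]; region rows[4,6) x cols[6,8) = 2x2
Unfold 1 (reflect across h@6): 6 holes -> [(4, 6), (5, 6), (5, 7), (6, 6), (6, 7), (7, 6)]
Unfold 2 (reflect across h@4): 12 holes -> [(0, 6), (1, 6), (1, 7), (2, 6), (2, 7), (3, 6), (4, 6), (5, 6), (5, 7), (6, 6), (6, 7), (7, 6)]
Unfold 3 (reflect across v@6): 24 holes -> [(0, 5), (0, 6), (1, 4), (1, 5), (1, 6), (1, 7), (2, 4), (2, 5), (2, 6), (2, 7), (3, 5), (3, 6), (4, 5), (4, 6), (5, 4), (5, 5), (5, 6), (5, 7), (6, 4), (6, 5), (6, 6), (6, 7), (7, 5), (7, 6)]
Unfold 4 (reflect across v@4): 48 holes -> [(0, 1), (0, 2), (0, 5), (0, 6), (1, 0), (1, 1), (1, 2), (1, 3), (1, 4), (1, 5), (1, 6), (1, 7), (2, 0), (2, 1), (2, 2), (2, 3), (2, 4), (2, 5), (2, 6), (2, 7), (3, 1), (3, 2), (3, 5), (3, 6), (4, 1), (4, 2), (4, 5), (4, 6), (5, 0), (5, 1), (5, 2), (5, 3), (5, 4), (5, 5), (5, 6), (5, 7), (6, 0), (6, 1), (6, 2), (6, 3), (6, 4), (6, 5), (6, 6), (6, 7), (7, 1), (7, 2), (7, 5), (7, 6)]
Unfold 5 (reflect across h@8): 96 holes -> [(0, 1), (0, 2), (0, 5), (0, 6), (1, 0), (1, 1), (1, 2), (1, 3), (1, 4), (1, 5), (1, 6), (1, 7), (2, 0), (2, 1), (2, 2), (2, 3), (2, 4), (2, 5), (2, 6), (2, 7), (3, 1), (3, 2), (3, 5), (3, 6), (4, 1), (4, 2), (4, 5), (4, 6), (5, 0), (5, 1), (5, 2), (5, 3), (5, 4), (5, 5), (5, 6), (5, 7), (6, 0), (6, 1), (6, 2), (6, 3), (6, 4), (6, 5), (6, 6), (6, 7), (7, 1), (7, 2), (7, 5), (7, 6), (8, 1), (8, 2), (8, 5), (8, 6), (9, 0), (9, 1), (9, 2), (9, 3), (9, 4), (9, 5), (9, 6), (9, 7), (10, 0), (10, 1), (10, 2), (10, 3), (10, 4), (10, 5), (10, 6), (10, 7), (11, 1), (11, 2), (11, 5), (11, 6), (12, 1), (12, 2), (12, 5), (12, 6), (13, 0), (13, 1), (13, 2), (13, 3), (13, 4), (13, 5), (13, 6), (13, 7), (14, 0), (14, 1), (14, 2), (14, 3), (14, 4), (14, 5), (14, 6), (14, 7), (15, 1), (15, 2), (15, 5), (15, 6)]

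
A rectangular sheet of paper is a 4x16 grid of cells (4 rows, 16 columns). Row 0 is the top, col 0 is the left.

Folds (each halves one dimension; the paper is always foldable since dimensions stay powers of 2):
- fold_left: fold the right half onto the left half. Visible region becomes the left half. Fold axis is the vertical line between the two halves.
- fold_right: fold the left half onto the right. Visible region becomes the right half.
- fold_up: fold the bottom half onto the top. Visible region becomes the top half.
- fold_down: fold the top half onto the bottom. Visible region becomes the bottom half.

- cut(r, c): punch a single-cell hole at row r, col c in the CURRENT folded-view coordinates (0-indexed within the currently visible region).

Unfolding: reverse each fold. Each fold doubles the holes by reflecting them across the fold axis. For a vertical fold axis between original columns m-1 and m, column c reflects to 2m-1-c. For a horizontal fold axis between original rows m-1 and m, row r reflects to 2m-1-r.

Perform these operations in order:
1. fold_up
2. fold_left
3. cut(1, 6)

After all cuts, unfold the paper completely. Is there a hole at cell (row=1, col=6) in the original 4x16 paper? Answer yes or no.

Answer: yes

Derivation:
Op 1 fold_up: fold axis h@2; visible region now rows[0,2) x cols[0,16) = 2x16
Op 2 fold_left: fold axis v@8; visible region now rows[0,2) x cols[0,8) = 2x8
Op 3 cut(1, 6): punch at orig (1,6); cuts so far [(1, 6)]; region rows[0,2) x cols[0,8) = 2x8
Unfold 1 (reflect across v@8): 2 holes -> [(1, 6), (1, 9)]
Unfold 2 (reflect across h@2): 4 holes -> [(1, 6), (1, 9), (2, 6), (2, 9)]
Holes: [(1, 6), (1, 9), (2, 6), (2, 9)]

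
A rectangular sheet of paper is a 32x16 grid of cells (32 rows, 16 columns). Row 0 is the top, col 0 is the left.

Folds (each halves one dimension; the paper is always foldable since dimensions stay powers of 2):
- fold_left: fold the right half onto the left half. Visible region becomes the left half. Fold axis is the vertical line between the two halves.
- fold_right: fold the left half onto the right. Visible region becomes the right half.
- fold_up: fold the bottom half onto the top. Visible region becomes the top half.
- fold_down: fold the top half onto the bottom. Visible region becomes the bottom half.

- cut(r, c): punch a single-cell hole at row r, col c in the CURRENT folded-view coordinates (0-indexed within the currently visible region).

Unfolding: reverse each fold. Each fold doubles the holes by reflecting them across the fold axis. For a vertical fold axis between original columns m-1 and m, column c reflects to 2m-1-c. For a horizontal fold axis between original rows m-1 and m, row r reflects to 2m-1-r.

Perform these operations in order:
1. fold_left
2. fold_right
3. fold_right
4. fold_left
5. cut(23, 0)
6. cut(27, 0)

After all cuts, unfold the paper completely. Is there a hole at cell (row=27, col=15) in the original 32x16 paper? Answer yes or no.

Answer: yes

Derivation:
Op 1 fold_left: fold axis v@8; visible region now rows[0,32) x cols[0,8) = 32x8
Op 2 fold_right: fold axis v@4; visible region now rows[0,32) x cols[4,8) = 32x4
Op 3 fold_right: fold axis v@6; visible region now rows[0,32) x cols[6,8) = 32x2
Op 4 fold_left: fold axis v@7; visible region now rows[0,32) x cols[6,7) = 32x1
Op 5 cut(23, 0): punch at orig (23,6); cuts so far [(23, 6)]; region rows[0,32) x cols[6,7) = 32x1
Op 6 cut(27, 0): punch at orig (27,6); cuts so far [(23, 6), (27, 6)]; region rows[0,32) x cols[6,7) = 32x1
Unfold 1 (reflect across v@7): 4 holes -> [(23, 6), (23, 7), (27, 6), (27, 7)]
Unfold 2 (reflect across v@6): 8 holes -> [(23, 4), (23, 5), (23, 6), (23, 7), (27, 4), (27, 5), (27, 6), (27, 7)]
Unfold 3 (reflect across v@4): 16 holes -> [(23, 0), (23, 1), (23, 2), (23, 3), (23, 4), (23, 5), (23, 6), (23, 7), (27, 0), (27, 1), (27, 2), (27, 3), (27, 4), (27, 5), (27, 6), (27, 7)]
Unfold 4 (reflect across v@8): 32 holes -> [(23, 0), (23, 1), (23, 2), (23, 3), (23, 4), (23, 5), (23, 6), (23, 7), (23, 8), (23, 9), (23, 10), (23, 11), (23, 12), (23, 13), (23, 14), (23, 15), (27, 0), (27, 1), (27, 2), (27, 3), (27, 4), (27, 5), (27, 6), (27, 7), (27, 8), (27, 9), (27, 10), (27, 11), (27, 12), (27, 13), (27, 14), (27, 15)]
Holes: [(23, 0), (23, 1), (23, 2), (23, 3), (23, 4), (23, 5), (23, 6), (23, 7), (23, 8), (23, 9), (23, 10), (23, 11), (23, 12), (23, 13), (23, 14), (23, 15), (27, 0), (27, 1), (27, 2), (27, 3), (27, 4), (27, 5), (27, 6), (27, 7), (27, 8), (27, 9), (27, 10), (27, 11), (27, 12), (27, 13), (27, 14), (27, 15)]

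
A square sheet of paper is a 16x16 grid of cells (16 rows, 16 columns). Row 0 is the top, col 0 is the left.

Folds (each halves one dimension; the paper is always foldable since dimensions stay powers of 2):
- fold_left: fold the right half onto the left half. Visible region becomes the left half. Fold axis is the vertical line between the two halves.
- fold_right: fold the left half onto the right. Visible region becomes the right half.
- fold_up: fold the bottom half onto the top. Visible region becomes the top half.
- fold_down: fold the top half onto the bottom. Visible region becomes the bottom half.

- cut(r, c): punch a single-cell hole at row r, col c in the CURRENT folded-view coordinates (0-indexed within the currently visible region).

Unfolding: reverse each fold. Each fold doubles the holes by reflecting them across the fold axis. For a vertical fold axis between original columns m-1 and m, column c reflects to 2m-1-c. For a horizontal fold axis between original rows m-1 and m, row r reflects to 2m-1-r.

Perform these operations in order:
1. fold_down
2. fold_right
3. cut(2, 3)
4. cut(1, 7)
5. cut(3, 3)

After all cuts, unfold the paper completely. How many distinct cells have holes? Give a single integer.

Answer: 12

Derivation:
Op 1 fold_down: fold axis h@8; visible region now rows[8,16) x cols[0,16) = 8x16
Op 2 fold_right: fold axis v@8; visible region now rows[8,16) x cols[8,16) = 8x8
Op 3 cut(2, 3): punch at orig (10,11); cuts so far [(10, 11)]; region rows[8,16) x cols[8,16) = 8x8
Op 4 cut(1, 7): punch at orig (9,15); cuts so far [(9, 15), (10, 11)]; region rows[8,16) x cols[8,16) = 8x8
Op 5 cut(3, 3): punch at orig (11,11); cuts so far [(9, 15), (10, 11), (11, 11)]; region rows[8,16) x cols[8,16) = 8x8
Unfold 1 (reflect across v@8): 6 holes -> [(9, 0), (9, 15), (10, 4), (10, 11), (11, 4), (11, 11)]
Unfold 2 (reflect across h@8): 12 holes -> [(4, 4), (4, 11), (5, 4), (5, 11), (6, 0), (6, 15), (9, 0), (9, 15), (10, 4), (10, 11), (11, 4), (11, 11)]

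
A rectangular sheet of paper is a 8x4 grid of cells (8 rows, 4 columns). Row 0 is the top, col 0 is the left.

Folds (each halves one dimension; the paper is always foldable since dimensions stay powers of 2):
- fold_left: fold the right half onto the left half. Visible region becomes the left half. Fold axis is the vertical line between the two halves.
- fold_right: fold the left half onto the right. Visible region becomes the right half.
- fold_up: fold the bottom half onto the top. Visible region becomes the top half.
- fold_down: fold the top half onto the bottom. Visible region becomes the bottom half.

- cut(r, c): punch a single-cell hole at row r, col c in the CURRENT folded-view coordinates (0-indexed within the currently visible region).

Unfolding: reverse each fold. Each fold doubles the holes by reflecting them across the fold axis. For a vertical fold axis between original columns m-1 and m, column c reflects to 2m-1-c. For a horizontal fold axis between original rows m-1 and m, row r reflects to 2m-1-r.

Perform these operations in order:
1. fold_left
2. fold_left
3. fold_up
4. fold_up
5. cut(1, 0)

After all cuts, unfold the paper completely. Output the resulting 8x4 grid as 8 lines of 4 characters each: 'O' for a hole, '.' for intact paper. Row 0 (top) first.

Op 1 fold_left: fold axis v@2; visible region now rows[0,8) x cols[0,2) = 8x2
Op 2 fold_left: fold axis v@1; visible region now rows[0,8) x cols[0,1) = 8x1
Op 3 fold_up: fold axis h@4; visible region now rows[0,4) x cols[0,1) = 4x1
Op 4 fold_up: fold axis h@2; visible region now rows[0,2) x cols[0,1) = 2x1
Op 5 cut(1, 0): punch at orig (1,0); cuts so far [(1, 0)]; region rows[0,2) x cols[0,1) = 2x1
Unfold 1 (reflect across h@2): 2 holes -> [(1, 0), (2, 0)]
Unfold 2 (reflect across h@4): 4 holes -> [(1, 0), (2, 0), (5, 0), (6, 0)]
Unfold 3 (reflect across v@1): 8 holes -> [(1, 0), (1, 1), (2, 0), (2, 1), (5, 0), (5, 1), (6, 0), (6, 1)]
Unfold 4 (reflect across v@2): 16 holes -> [(1, 0), (1, 1), (1, 2), (1, 3), (2, 0), (2, 1), (2, 2), (2, 3), (5, 0), (5, 1), (5, 2), (5, 3), (6, 0), (6, 1), (6, 2), (6, 3)]

Answer: ....
OOOO
OOOO
....
....
OOOO
OOOO
....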